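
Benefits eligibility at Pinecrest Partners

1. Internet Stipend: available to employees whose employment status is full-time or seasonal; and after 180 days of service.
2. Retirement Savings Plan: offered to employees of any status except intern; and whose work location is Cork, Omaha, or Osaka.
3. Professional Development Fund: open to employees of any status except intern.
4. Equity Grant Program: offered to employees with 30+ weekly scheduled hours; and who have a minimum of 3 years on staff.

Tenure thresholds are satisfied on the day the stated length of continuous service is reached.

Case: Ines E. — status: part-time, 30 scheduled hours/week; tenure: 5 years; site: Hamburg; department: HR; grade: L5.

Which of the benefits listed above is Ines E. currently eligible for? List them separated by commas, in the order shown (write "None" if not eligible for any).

Professional Development Fund, Equity Grant Program

Internet Stipend — status part-time ✗ (requires full-time or seasonal) → not eligible.
Retirement Savings Plan — status part-time ✓ (not excluded); site Hamburg ✗ (not Cork, Omaha, or Osaka) → not eligible.
Professional Development Fund — status part-time ✓ (not excluded) → eligible.
Equity Grant Program — 30 hrs/wk ≥ 30 ✓; service 5 years ≥ 3 years ✓ → eligible.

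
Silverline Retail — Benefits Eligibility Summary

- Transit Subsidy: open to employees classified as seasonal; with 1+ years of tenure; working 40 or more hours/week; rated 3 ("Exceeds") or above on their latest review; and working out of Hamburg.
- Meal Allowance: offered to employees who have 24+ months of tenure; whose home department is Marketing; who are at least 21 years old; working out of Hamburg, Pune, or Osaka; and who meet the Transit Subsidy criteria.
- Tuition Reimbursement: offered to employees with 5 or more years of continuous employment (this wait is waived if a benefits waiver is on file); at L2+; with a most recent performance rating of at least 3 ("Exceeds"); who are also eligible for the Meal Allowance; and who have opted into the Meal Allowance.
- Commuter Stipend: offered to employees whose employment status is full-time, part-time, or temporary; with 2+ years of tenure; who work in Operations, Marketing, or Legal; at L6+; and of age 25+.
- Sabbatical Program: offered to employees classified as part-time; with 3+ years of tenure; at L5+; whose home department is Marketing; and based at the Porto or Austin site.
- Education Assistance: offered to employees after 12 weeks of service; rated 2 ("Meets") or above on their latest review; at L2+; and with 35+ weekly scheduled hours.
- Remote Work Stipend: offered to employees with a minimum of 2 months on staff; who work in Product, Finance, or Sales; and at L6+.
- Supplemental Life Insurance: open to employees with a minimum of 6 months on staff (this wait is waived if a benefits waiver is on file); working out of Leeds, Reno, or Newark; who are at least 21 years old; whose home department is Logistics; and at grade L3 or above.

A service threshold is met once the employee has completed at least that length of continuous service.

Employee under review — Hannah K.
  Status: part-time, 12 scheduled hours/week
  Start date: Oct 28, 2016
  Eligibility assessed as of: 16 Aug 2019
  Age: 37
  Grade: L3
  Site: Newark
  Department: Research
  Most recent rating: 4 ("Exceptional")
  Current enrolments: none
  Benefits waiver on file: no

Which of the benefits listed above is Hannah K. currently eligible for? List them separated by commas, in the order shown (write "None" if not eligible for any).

None

Service from Oct 28, 2016 to 16 Aug 2019: 1022 days.
Transit Subsidy — status part-time ✗ (requires seasonal) → not eligible.
Meal Allowance — service 1022 days ≥ 24 months (≈720 days) ✓; dept Research ✗ → not eligible.
Tuition Reimbursement — no waiver, service 1022 days < 5 years (≈1825 days) ✗ → not eligible.
Commuter Stipend — status part-time ✓; service 1022 days ≥ 2 years (≈730 days) ✓; dept Research ✗ → not eligible.
Sabbatical Program — status part-time ✓; service 1022 days < 3 years (≈1095 days) ✗ → not eligible.
Education Assistance — service 1022 days ≥ 12 weeks (≈84 days) ✓; rating 4 ≥ 2 ✓; grade L3 ≥ L2 ✓; 12 hrs/wk < 35 ✗ → not eligible.
Remote Work Stipend — service 1022 days ≥ 2 months (≈60 days) ✓; dept Research ✗ → not eligible.
Supplemental Life Insurance — no waiver, service 1022 days ≥ 6 months (≈180 days) ✓; site Newark ✓; age 37 ≥ 21 ✓; dept Research ✗ → not eligible.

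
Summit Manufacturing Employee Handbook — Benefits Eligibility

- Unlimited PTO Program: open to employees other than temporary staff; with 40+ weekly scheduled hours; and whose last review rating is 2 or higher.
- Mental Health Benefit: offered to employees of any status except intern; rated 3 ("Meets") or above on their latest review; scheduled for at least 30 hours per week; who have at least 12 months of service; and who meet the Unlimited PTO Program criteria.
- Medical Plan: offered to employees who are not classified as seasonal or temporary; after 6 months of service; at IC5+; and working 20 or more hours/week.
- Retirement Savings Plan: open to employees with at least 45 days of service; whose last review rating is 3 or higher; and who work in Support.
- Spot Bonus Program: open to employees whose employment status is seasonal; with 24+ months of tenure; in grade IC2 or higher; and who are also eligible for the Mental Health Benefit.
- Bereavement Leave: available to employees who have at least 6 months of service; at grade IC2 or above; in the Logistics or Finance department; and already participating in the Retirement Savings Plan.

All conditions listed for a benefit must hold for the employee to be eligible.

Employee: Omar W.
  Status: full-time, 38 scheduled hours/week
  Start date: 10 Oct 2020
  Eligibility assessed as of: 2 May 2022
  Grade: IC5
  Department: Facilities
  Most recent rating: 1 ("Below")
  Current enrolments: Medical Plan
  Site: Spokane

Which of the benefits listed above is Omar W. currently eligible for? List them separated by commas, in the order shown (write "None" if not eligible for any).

Service from 10 Oct 2020 to 2 May 2022: 569 days.
Unlimited PTO Program — status full-time ✓ (not excluded); 38 hrs/wk < 40 ✗ → not eligible.
Mental Health Benefit — status full-time ✓ (not excluded); rating 1 < 3 ✗ → not eligible.
Medical Plan — status full-time ✓ (not excluded); service 569 days ≥ 6 months (≈180 days) ✓; grade IC5 ≥ IC5 ✓; 38 hrs/wk ≥ 20 ✓ → eligible.
Retirement Savings Plan — service 569 days ≥ 45 days ✓; rating 1 < 3 ✗ → not eligible.
Spot Bonus Program — status full-time ✗ (requires seasonal) → not eligible.
Bereavement Leave — service 569 days ≥ 6 months (≈180 days) ✓; grade IC5 ≥ IC2 ✓; dept Facilities ✗ → not eligible.

Medical Plan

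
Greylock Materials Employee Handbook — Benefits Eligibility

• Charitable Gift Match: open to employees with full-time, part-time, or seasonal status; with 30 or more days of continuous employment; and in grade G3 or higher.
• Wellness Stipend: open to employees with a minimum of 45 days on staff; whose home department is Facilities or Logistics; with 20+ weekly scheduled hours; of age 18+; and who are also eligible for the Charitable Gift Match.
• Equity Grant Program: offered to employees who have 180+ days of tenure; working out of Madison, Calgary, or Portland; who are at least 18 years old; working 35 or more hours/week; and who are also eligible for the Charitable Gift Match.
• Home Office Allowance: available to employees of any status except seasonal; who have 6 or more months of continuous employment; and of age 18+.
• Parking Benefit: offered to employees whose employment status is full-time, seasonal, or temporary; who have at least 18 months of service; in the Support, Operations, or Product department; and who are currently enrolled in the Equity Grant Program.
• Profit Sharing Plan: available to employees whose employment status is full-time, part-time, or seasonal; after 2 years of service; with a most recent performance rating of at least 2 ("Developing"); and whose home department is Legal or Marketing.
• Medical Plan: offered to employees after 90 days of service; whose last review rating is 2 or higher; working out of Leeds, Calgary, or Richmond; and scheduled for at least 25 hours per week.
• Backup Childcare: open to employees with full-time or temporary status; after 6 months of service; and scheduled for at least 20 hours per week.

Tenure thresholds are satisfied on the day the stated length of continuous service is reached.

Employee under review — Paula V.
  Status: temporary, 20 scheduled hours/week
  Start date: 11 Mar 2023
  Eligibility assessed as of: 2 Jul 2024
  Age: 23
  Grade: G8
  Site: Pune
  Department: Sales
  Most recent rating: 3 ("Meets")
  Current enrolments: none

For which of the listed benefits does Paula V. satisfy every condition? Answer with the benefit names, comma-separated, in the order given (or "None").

Service from 11 Mar 2023 to 2 Jul 2024: 479 days.
Charitable Gift Match — status temporary ✗ (requires full-time, part-time, or seasonal) → not eligible.
Wellness Stipend — service 479 days ≥ 45 days ✓; dept Sales ✗ → not eligible.
Equity Grant Program — service 479 days ≥ 180 days ✓; site Pune ✗ (not Madison, Calgary, or Portland) → not eligible.
Home Office Allowance — status temporary ✓ (not excluded); service 479 days ≥ 6 months (≈180 days) ✓; age 23 ≥ 18 ✓ → eligible.
Parking Benefit — status temporary ✓; service 479 days < 18 months (≈540 days) ✗ → not eligible.
Profit Sharing Plan — status temporary ✗ (requires full-time, part-time, or seasonal) → not eligible.
Medical Plan — service 479 days ≥ 90 days ✓; rating 3 ≥ 2 ✓; site Pune ✗ (not Leeds, Calgary, or Richmond) → not eligible.
Backup Childcare — status temporary ✓; service 479 days ≥ 6 months (≈180 days) ✓; 20 hrs/wk ≥ 20 ✓ → eligible.

Home Office Allowance, Backup Childcare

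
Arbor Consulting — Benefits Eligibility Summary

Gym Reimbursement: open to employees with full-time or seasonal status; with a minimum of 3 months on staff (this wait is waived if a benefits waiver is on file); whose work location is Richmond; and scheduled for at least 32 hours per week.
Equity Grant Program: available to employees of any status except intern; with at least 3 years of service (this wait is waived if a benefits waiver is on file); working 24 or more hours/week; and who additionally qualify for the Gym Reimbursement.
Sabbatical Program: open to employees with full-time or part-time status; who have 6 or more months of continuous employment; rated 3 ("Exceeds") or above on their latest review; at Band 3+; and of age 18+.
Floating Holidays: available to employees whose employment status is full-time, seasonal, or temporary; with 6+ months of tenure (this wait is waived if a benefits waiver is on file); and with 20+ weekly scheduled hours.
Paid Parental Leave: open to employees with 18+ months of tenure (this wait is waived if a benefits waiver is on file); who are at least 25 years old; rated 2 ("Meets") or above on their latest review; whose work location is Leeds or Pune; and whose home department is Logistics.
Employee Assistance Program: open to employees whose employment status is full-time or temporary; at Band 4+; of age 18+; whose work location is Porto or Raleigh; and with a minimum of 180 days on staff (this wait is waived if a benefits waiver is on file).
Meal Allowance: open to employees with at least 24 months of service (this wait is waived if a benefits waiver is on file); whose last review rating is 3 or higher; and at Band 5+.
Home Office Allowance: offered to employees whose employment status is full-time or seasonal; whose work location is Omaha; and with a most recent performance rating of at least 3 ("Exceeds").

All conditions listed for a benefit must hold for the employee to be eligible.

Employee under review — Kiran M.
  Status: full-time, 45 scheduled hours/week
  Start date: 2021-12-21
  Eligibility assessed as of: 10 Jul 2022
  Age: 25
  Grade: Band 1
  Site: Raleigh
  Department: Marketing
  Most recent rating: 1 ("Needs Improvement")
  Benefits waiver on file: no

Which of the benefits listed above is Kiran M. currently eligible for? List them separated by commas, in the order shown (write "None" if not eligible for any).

Service from 2021-12-21 to 10 Jul 2022: 201 days.
Gym Reimbursement — status full-time ✓; no waiver, service 201 days ≥ 3 months (≈90 days) ✓; site Raleigh ✗ (not Richmond) → not eligible.
Equity Grant Program — status full-time ✓ (not excluded); no waiver, service 201 days < 3 years (≈1095 days) ✗ → not eligible.
Sabbatical Program — status full-time ✓; service 201 days ≥ 6 months (≈180 days) ✓; rating 1 < 3 ✗ → not eligible.
Floating Holidays — status full-time ✓; no waiver, service 201 days ≥ 6 months (≈180 days) ✓; 45 hrs/wk ≥ 20 ✓ → eligible.
Paid Parental Leave — no waiver, service 201 days < 18 months (≈540 days) ✗ → not eligible.
Employee Assistance Program — status full-time ✓; grade Band 1 < Band 4 ✗ → not eligible.
Meal Allowance — no waiver, service 201 days < 24 months (≈720 days) ✗ → not eligible.
Home Office Allowance — status full-time ✓; site Raleigh ✗ (not Omaha) → not eligible.

Floating Holidays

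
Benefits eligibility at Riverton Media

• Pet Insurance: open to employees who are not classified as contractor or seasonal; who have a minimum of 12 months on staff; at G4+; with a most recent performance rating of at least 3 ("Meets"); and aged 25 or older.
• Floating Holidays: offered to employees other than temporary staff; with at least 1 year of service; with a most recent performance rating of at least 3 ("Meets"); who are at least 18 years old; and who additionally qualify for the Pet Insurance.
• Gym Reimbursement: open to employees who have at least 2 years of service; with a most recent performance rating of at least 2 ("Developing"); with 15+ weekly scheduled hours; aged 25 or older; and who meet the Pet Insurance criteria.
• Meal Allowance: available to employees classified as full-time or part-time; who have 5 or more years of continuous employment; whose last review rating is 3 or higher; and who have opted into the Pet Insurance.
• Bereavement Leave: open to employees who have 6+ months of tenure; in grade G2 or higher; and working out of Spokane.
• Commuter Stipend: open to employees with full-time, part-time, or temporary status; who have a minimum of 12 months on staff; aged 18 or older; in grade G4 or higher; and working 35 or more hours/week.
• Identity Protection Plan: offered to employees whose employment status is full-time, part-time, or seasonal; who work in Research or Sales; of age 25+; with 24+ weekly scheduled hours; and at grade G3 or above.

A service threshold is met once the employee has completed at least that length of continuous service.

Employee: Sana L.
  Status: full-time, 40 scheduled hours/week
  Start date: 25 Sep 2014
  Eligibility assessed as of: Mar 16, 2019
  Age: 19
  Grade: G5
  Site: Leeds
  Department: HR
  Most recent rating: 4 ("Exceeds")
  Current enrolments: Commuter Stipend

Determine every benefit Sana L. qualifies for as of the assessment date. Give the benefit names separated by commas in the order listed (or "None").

Commuter Stipend

Service from 25 Sep 2014 to Mar 16, 2019: 1633 days.
Pet Insurance — status full-time ✓ (not excluded); service 1633 days ≥ 12 months (≈360 days) ✓; grade G5 ≥ G4 ✓; rating 4 ≥ 3 ✓; age 19 < 25 ✗ → not eligible.
Floating Holidays — status full-time ✓ (not excluded); service 1633 days ≥ 1 year (≈365 days) ✓; rating 4 ≥ 3 ✓; age 19 ≥ 18 ✓; not eligible for Pet Insurance ✗ → not eligible.
Gym Reimbursement — service 1633 days ≥ 2 years (≈730 days) ✓; rating 4 ≥ 2 ✓; 40 hrs/wk ≥ 15 ✓; age 19 < 25 ✗ → not eligible.
Meal Allowance — status full-time ✓; service 1633 days < 5 years (≈1825 days) ✗ → not eligible.
Bereavement Leave — service 1633 days ≥ 6 months (≈180 days) ✓; grade G5 ≥ G2 ✓; site Leeds ✗ (not Spokane) → not eligible.
Commuter Stipend — status full-time ✓; service 1633 days ≥ 12 months (≈360 days) ✓; age 19 ≥ 18 ✓; grade G5 ≥ G4 ✓; 40 hrs/wk ≥ 35 ✓ → eligible.
Identity Protection Plan — status full-time ✓; dept HR ✗ → not eligible.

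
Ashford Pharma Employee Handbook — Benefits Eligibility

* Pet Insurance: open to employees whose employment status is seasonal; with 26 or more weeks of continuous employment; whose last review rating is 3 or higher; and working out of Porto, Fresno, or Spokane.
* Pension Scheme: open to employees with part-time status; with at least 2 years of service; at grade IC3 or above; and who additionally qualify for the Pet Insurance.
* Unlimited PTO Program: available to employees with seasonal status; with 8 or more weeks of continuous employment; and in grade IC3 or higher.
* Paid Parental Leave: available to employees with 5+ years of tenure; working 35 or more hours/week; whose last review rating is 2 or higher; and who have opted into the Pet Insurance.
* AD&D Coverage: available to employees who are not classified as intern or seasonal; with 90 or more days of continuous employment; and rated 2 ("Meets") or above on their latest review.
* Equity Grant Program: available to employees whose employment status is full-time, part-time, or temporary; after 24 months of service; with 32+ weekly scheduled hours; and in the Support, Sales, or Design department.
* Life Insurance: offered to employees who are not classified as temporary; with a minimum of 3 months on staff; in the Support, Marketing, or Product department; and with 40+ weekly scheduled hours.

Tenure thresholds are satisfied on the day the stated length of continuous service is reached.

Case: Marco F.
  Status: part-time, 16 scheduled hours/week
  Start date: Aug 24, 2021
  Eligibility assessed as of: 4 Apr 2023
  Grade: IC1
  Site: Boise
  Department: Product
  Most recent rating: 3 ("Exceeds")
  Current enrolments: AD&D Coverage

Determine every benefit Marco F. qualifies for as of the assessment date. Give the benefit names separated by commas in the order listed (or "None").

AD&D Coverage

Service from Aug 24, 2021 to 4 Apr 2023: 588 days.
Pet Insurance — status part-time ✗ (requires seasonal) → not eligible.
Pension Scheme — status part-time ✓; service 588 days < 2 years (≈730 days) ✗ → not eligible.
Unlimited PTO Program — status part-time ✗ (requires seasonal) → not eligible.
Paid Parental Leave — service 588 days < 5 years (≈1825 days) ✗ → not eligible.
AD&D Coverage — status part-time ✓ (not excluded); service 588 days ≥ 90 days ✓; rating 3 ≥ 2 ✓ → eligible.
Equity Grant Program — status part-time ✓; service 588 days < 24 months (≈720 days) ✗ → not eligible.
Life Insurance — status part-time ✓ (not excluded); service 588 days ≥ 3 months (≈90 days) ✓; dept Product ✓; 16 hrs/wk < 40 ✗ → not eligible.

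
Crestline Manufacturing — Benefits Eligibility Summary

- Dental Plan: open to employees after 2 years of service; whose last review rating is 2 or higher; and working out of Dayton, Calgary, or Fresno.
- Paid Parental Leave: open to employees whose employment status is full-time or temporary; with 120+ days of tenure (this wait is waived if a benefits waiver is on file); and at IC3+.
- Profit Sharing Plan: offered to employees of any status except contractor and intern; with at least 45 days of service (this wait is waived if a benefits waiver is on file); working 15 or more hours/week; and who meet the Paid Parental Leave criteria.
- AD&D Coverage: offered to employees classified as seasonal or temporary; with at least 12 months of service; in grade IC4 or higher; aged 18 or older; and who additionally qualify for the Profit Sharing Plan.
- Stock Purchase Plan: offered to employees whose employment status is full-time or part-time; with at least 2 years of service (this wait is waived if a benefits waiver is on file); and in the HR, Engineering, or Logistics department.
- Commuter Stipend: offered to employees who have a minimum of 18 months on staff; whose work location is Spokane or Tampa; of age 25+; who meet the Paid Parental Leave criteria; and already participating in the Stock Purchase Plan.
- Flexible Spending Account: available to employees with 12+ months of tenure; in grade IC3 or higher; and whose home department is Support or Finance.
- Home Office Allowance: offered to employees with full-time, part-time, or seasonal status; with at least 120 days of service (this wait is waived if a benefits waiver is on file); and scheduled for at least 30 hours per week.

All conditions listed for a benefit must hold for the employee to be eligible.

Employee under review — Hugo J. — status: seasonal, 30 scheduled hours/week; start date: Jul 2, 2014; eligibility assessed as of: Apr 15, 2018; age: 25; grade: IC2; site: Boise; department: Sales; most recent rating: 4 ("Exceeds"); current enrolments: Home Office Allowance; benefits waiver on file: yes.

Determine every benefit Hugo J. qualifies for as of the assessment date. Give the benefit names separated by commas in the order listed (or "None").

Service from Jul 2, 2014 to Apr 15, 2018: 1383 days.
Dental Plan — service 1383 days ≥ 2 years (≈730 days) ✓; rating 4 ≥ 2 ✓; site Boise ✗ (not Dayton, Calgary, or Fresno) → not eligible.
Paid Parental Leave — status seasonal ✗ (requires full-time or temporary) → not eligible.
Profit Sharing Plan — status seasonal ✓ (not excluded); benefits waiver on file ✓; 30 hrs/wk ≥ 15 ✓; not eligible for Paid Parental Leave ✗ → not eligible.
AD&D Coverage — status seasonal ✓; service 1383 days ≥ 12 months (≈360 days) ✓; grade IC2 < IC4 ✗ → not eligible.
Stock Purchase Plan — status seasonal ✗ (requires full-time or part-time) → not eligible.
Commuter Stipend — service 1383 days ≥ 18 months (≈540 days) ✓; site Boise ✗ (not Spokane or Tampa) → not eligible.
Flexible Spending Account — service 1383 days ≥ 12 months (≈360 days) ✓; grade IC2 < IC3 ✗ → not eligible.
Home Office Allowance — status seasonal ✓; benefits waiver on file ✓; 30 hrs/wk ≥ 30 ✓ → eligible.

Home Office Allowance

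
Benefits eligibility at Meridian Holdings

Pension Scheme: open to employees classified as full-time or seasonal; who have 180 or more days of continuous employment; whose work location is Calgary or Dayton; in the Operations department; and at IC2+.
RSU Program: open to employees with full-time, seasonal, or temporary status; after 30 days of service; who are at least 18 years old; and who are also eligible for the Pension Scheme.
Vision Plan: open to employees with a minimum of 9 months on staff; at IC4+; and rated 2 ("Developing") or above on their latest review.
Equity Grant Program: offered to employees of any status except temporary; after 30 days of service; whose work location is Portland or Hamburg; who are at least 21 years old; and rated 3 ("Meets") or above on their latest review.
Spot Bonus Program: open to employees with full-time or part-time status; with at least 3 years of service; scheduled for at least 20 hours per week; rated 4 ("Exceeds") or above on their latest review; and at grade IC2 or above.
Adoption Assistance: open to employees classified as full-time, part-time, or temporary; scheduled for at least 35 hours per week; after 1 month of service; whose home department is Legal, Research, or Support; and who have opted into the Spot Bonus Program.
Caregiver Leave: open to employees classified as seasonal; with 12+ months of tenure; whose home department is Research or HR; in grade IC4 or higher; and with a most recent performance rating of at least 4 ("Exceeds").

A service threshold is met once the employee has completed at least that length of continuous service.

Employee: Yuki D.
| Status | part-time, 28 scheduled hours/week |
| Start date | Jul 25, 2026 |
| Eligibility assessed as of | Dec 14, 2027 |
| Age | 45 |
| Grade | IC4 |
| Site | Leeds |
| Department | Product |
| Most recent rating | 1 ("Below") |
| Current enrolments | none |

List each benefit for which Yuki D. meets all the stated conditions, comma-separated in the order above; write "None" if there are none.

None

Service from Jul 25, 2026 to Dec 14, 2027: 507 days.
Pension Scheme — status part-time ✗ (requires full-time or seasonal) → not eligible.
RSU Program — status part-time ✗ (requires full-time, seasonal, or temporary) → not eligible.
Vision Plan — service 507 days ≥ 9 months (≈270 days) ✓; grade IC4 ≥ IC4 ✓; rating 1 < 2 ✗ → not eligible.
Equity Grant Program — status part-time ✓ (not excluded); service 507 days ≥ 30 days ✓; site Leeds ✗ (not Portland or Hamburg) → not eligible.
Spot Bonus Program — status part-time ✓; service 507 days < 3 years (≈1095 days) ✗ → not eligible.
Adoption Assistance — status part-time ✓; 28 hrs/wk < 35 ✗ → not eligible.
Caregiver Leave — status part-time ✗ (requires seasonal) → not eligible.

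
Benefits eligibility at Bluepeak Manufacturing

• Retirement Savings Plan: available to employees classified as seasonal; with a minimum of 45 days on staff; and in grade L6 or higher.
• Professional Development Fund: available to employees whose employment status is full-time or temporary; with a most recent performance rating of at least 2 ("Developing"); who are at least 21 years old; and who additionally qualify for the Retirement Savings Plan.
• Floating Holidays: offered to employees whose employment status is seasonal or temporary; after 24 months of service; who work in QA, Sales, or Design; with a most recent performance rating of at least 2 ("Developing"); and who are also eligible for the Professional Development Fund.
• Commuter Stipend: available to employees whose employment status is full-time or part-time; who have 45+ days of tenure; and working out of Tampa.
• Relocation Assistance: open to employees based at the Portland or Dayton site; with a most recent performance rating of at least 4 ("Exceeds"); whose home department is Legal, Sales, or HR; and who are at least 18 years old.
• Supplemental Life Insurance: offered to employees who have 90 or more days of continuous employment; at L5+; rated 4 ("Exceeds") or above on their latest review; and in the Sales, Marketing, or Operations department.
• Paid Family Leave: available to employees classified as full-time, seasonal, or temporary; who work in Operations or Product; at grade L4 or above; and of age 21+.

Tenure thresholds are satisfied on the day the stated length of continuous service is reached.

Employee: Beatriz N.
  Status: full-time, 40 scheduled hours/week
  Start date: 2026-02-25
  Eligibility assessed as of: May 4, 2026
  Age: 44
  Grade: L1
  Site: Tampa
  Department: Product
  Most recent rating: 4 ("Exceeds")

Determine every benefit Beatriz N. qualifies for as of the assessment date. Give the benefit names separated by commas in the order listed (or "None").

Service from 2026-02-25 to May 4, 2026: 68 days.
Retirement Savings Plan — status full-time ✗ (requires seasonal) → not eligible.
Professional Development Fund — status full-time ✓; rating 4 ≥ 2 ✓; age 44 ≥ 21 ✓; not eligible for Retirement Savings Plan ✗ → not eligible.
Floating Holidays — status full-time ✗ (requires seasonal or temporary) → not eligible.
Commuter Stipend — status full-time ✓; service 68 days ≥ 45 days ✓; site Tampa ✓ → eligible.
Relocation Assistance — site Tampa ✗ (not Portland or Dayton) → not eligible.
Supplemental Life Insurance — service 68 days < 90 days ✗ → not eligible.
Paid Family Leave — status full-time ✓; dept Product ✓; grade L1 < L4 ✗ → not eligible.

Commuter Stipend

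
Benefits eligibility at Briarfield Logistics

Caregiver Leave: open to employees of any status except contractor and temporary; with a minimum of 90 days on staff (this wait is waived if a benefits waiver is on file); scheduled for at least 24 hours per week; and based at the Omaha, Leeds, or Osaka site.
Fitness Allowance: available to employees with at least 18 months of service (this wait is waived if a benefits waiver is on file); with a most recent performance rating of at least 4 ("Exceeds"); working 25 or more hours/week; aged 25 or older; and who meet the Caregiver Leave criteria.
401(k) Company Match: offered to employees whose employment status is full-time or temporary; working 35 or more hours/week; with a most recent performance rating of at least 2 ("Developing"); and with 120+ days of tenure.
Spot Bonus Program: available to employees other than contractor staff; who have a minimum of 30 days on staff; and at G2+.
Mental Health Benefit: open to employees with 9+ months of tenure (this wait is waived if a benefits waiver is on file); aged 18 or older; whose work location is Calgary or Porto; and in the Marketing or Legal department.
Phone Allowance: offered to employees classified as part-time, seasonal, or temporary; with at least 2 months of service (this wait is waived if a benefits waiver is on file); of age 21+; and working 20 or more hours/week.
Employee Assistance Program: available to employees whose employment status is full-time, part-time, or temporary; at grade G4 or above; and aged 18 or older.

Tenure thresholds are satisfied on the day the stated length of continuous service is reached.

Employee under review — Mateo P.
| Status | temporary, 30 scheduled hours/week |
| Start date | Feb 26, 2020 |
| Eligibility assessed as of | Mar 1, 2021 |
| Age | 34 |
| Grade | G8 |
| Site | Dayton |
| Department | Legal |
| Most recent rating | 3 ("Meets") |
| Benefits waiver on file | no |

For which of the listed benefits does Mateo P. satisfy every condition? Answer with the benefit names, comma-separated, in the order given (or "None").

Spot Bonus Program, Phone Allowance, Employee Assistance Program

Service from Feb 26, 2020 to Mar 1, 2021: 369 days.
Caregiver Leave — status temporary ✗ (excluded) → not eligible.
Fitness Allowance — no waiver, service 369 days < 18 months (≈540 days) ✗ → not eligible.
401(k) Company Match — status temporary ✓; 30 hrs/wk < 35 ✗ → not eligible.
Spot Bonus Program — status temporary ✓ (not excluded); service 369 days ≥ 30 days ✓; grade G8 ≥ G2 ✓ → eligible.
Mental Health Benefit — no waiver, service 369 days ≥ 9 months (≈270 days) ✓; age 34 ≥ 18 ✓; site Dayton ✗ (not Calgary or Porto) → not eligible.
Phone Allowance — status temporary ✓; no waiver, service 369 days ≥ 2 months (≈60 days) ✓; age 34 ≥ 21 ✓; 30 hrs/wk ≥ 20 ✓ → eligible.
Employee Assistance Program — status temporary ✓; grade G8 ≥ G4 ✓; age 34 ≥ 18 ✓ → eligible.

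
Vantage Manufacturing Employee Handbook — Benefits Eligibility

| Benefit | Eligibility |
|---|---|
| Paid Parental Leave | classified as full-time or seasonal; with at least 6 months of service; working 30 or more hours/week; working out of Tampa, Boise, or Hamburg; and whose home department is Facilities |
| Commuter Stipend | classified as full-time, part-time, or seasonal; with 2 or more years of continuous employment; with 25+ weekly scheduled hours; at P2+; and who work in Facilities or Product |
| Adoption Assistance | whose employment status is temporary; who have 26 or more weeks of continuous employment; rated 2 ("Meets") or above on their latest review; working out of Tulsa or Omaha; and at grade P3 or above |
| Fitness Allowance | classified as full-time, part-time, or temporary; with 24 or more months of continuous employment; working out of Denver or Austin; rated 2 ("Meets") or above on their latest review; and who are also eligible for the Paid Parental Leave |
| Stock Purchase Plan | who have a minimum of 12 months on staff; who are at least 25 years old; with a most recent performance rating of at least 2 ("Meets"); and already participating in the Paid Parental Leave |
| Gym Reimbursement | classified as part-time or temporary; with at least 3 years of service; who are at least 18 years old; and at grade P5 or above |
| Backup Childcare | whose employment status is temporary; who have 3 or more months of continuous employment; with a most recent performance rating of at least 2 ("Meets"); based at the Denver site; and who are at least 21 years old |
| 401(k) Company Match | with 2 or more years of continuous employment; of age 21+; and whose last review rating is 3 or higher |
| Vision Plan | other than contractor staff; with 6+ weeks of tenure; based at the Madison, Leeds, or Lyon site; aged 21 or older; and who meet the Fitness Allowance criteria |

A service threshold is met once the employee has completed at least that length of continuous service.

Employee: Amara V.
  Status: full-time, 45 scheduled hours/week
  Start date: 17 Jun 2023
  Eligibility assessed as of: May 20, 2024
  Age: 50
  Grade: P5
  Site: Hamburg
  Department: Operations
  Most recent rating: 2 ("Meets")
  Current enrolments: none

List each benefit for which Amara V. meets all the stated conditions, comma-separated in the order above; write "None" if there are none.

Service from 17 Jun 2023 to May 20, 2024: 338 days.
Paid Parental Leave — status full-time ✓; service 338 days ≥ 6 months (≈180 days) ✓; 45 hrs/wk ≥ 30 ✓; site Hamburg ✓; dept Operations ✗ → not eligible.
Commuter Stipend — status full-time ✓; service 338 days < 2 years (≈730 days) ✗ → not eligible.
Adoption Assistance — status full-time ✗ (requires temporary) → not eligible.
Fitness Allowance — status full-time ✓; service 338 days < 24 months (≈720 days) ✗ → not eligible.
Stock Purchase Plan — service 338 days < 12 months (≈360 days) ✗ → not eligible.
Gym Reimbursement — status full-time ✗ (requires part-time or temporary) → not eligible.
Backup Childcare — status full-time ✗ (requires temporary) → not eligible.
401(k) Company Match — service 338 days < 2 years (≈730 days) ✗ → not eligible.
Vision Plan — status full-time ✓ (not excluded); service 338 days ≥ 6 weeks (≈42 days) ✓; site Hamburg ✗ (not Madison, Leeds, or Lyon) → not eligible.

None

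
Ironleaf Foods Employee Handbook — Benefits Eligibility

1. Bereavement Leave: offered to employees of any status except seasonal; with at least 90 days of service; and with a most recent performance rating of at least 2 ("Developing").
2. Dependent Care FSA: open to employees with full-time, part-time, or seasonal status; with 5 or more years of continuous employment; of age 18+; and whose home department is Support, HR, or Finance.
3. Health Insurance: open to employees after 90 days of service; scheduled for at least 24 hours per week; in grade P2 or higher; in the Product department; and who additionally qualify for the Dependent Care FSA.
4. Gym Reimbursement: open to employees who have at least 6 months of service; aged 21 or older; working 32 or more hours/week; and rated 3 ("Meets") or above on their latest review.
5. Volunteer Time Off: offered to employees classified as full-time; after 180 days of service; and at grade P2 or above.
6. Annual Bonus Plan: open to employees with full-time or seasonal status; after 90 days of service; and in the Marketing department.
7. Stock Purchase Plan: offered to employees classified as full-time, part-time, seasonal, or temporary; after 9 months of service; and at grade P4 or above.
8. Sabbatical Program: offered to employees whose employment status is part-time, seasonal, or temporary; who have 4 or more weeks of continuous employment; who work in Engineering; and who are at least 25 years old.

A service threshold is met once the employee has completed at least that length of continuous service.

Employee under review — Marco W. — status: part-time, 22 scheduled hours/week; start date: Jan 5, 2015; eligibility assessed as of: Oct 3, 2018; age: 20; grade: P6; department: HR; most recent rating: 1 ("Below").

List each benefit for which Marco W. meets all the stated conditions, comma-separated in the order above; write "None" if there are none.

Stock Purchase Plan

Service from Jan 5, 2015 to Oct 3, 2018: 1367 days.
Bereavement Leave — status part-time ✓ (not excluded); service 1367 days ≥ 90 days ✓; rating 1 < 2 ✗ → not eligible.
Dependent Care FSA — status part-time ✓; service 1367 days < 5 years (≈1825 days) ✗ → not eligible.
Health Insurance — service 1367 days ≥ 90 days ✓; 22 hrs/wk < 24 ✗ → not eligible.
Gym Reimbursement — service 1367 days ≥ 6 months (≈180 days) ✓; age 20 < 21 ✗ → not eligible.
Volunteer Time Off — status part-time ✗ (requires full-time) → not eligible.
Annual Bonus Plan — status part-time ✗ (requires full-time or seasonal) → not eligible.
Stock Purchase Plan — status part-time ✓; service 1367 days ≥ 9 months (≈270 days) ✓; grade P6 ≥ P4 ✓ → eligible.
Sabbatical Program — status part-time ✓; service 1367 days ≥ 4 weeks (≈28 days) ✓; dept HR ✗ → not eligible.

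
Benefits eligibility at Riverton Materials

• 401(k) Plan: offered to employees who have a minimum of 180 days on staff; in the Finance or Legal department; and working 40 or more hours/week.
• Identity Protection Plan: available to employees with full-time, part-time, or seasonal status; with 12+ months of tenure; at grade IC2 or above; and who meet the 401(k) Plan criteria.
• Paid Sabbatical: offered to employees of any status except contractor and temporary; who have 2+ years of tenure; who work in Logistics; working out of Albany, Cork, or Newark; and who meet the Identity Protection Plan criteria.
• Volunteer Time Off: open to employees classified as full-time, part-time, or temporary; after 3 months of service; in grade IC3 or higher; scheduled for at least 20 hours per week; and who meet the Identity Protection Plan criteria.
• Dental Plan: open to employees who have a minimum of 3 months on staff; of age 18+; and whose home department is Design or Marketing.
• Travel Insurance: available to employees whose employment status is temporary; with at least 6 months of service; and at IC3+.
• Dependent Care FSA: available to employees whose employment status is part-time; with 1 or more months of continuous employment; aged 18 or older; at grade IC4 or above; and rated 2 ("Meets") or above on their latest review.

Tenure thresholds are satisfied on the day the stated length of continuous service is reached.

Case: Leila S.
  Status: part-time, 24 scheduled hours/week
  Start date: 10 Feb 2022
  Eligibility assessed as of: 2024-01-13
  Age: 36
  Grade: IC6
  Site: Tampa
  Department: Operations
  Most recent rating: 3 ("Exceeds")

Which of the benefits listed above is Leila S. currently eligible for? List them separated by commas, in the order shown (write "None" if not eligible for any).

Dependent Care FSA

Service from 10 Feb 2022 to 2024-01-13: 702 days.
401(k) Plan — service 702 days ≥ 180 days ✓; dept Operations ✗ → not eligible.
Identity Protection Plan — status part-time ✓; service 702 days ≥ 12 months (≈360 days) ✓; grade IC6 ≥ IC2 ✓; not eligible for 401(k) Plan ✗ → not eligible.
Paid Sabbatical — status part-time ✓ (not excluded); service 702 days < 2 years (≈730 days) ✗ → not eligible.
Volunteer Time Off — status part-time ✓; service 702 days ≥ 3 months (≈90 days) ✓; grade IC6 ≥ IC3 ✓; 24 hrs/wk ≥ 20 ✓; not eligible for Identity Protection Plan ✗ → not eligible.
Dental Plan — service 702 days ≥ 3 months (≈90 days) ✓; age 36 ≥ 18 ✓; dept Operations ✗ → not eligible.
Travel Insurance — status part-time ✗ (requires temporary) → not eligible.
Dependent Care FSA — status part-time ✓; service 702 days ≥ 1 month (≈30 days) ✓; age 36 ≥ 18 ✓; grade IC6 ≥ IC4 ✓; rating 3 ≥ 2 ✓ → eligible.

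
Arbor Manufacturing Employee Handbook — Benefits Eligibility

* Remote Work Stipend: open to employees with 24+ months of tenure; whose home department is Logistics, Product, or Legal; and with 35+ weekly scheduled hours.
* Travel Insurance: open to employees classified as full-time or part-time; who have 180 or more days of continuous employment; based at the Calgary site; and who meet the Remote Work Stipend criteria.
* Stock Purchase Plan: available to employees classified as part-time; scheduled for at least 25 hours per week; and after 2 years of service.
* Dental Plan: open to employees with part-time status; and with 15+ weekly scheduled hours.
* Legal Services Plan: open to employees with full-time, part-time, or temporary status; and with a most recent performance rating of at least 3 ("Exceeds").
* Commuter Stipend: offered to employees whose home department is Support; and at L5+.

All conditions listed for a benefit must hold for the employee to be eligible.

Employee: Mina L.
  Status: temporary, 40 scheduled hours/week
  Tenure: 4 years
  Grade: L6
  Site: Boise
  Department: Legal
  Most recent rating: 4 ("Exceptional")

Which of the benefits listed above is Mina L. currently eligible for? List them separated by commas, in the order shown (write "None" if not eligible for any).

Remote Work Stipend, Legal Services Plan

Remote Work Stipend — service 4 years ≥ 24 months (≈720 days) ✓; dept Legal ✓; 40 hrs/wk ≥ 35 ✓ → eligible.
Travel Insurance — status temporary ✗ (requires full-time or part-time) → not eligible.
Stock Purchase Plan — status temporary ✗ (requires part-time) → not eligible.
Dental Plan — status temporary ✗ (requires part-time) → not eligible.
Legal Services Plan — status temporary ✓; rating 4 ≥ 3 ✓ → eligible.
Commuter Stipend — dept Legal ✗ → not eligible.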